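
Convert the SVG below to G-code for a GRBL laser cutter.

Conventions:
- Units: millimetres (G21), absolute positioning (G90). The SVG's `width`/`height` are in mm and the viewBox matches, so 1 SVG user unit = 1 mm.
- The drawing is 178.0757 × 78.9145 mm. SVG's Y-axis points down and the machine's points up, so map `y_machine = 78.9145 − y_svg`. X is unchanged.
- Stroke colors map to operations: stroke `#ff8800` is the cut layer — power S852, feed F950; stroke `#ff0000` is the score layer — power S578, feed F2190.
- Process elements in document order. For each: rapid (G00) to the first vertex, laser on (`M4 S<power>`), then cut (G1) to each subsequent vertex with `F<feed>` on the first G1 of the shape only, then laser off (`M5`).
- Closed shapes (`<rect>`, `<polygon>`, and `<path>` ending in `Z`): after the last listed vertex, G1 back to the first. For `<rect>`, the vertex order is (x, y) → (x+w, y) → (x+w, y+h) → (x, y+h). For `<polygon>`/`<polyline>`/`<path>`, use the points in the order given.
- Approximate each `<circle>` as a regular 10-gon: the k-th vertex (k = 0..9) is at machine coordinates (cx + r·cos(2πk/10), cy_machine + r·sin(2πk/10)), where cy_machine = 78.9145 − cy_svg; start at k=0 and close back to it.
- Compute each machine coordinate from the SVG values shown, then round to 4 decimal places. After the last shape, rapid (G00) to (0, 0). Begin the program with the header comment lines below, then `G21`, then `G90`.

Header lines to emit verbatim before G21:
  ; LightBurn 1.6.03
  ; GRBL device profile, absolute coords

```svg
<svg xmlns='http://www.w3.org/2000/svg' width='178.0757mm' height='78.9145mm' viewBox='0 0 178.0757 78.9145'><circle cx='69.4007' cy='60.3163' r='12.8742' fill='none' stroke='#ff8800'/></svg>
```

; LightBurn 1.6.03
; GRBL device profile, absolute coords
G21
G90
G00 X82.2749 Y18.5982
M4 S852
G1 X79.8161 Y26.1655 F950
G1 X73.3790 Y30.8423
G1 X65.4224 Y30.8423
G1 X58.9853 Y26.1655
G1 X56.5265 Y18.5982
G1 X58.9853 Y11.0309
G1 X65.4224 Y6.3541
G1 X73.3790 Y6.3541
G1 X79.8161 Y11.0309
G1 X82.2749 Y18.5982
M5
G00 X0.0000 Y0.0000

viewBox `0 0 178.0757 78.9145` with mm width/height → 1 unit = 1 mm. Flip: y_m = 78.9145 − y_svg.

**Shape 1** — `<circle>` circle, stroke `#ff8800` → cut (S852, F950). Machine vertices: (82.2749,18.5982) → (79.8161,26.1655) → (73.3790,30.8423) → (65.4224,30.8423) → (58.9853,26.1655) → (56.5265,18.5982) → (58.9853,11.0309) → (65.4224,6.3541) → (73.3790,6.3541) → (79.8161,11.0309) → (82.2749,18.5982). Closed: final G1 returns to the first vertex.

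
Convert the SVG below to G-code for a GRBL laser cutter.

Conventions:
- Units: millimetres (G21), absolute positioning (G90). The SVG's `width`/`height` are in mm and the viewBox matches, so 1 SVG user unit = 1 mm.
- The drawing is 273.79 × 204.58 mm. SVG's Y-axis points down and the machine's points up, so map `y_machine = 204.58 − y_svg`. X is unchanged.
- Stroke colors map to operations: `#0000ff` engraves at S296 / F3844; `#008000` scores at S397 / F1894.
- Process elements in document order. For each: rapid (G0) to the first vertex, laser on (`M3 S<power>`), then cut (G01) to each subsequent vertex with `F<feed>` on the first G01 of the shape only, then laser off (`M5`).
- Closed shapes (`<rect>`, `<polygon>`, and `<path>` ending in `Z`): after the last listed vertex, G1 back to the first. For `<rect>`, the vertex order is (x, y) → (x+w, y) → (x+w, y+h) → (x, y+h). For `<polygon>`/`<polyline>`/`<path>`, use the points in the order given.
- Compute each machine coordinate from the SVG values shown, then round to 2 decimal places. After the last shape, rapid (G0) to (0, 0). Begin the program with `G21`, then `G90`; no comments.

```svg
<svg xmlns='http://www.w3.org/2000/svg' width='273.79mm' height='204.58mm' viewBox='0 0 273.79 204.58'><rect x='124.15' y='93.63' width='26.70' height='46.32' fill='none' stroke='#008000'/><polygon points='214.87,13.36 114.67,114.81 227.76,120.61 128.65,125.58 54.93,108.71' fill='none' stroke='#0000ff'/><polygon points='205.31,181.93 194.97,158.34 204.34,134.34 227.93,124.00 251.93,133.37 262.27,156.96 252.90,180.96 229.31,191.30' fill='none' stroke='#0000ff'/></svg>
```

G21
G90
G0 X124.15 Y110.95
M3 S397
G01 X150.85 Y110.95 F1894
G01 X150.85 Y64.63
G01 X124.15 Y64.63
G01 X124.15 Y110.95
M5
G0 X214.87 Y191.22
M3 S296
G01 X114.67 Y89.77 F3844
G01 X227.76 Y83.97
G01 X128.65 Y79.00
G01 X54.93 Y95.87
G01 X214.87 Y191.22
M5
G0 X205.31 Y22.65
M3 S296
G01 X194.97 Y46.24 F3844
G01 X204.34 Y70.24
G01 X227.93 Y80.58
G01 X251.93 Y71.21
G01 X262.27 Y47.62
G01 X252.90 Y23.62
G01 X229.31 Y13.28
G01 X205.31 Y22.65
M5
G0 X0.00 Y0.00

1 u = 1 mm; y_m = 204.58 − y.

[1] `<rect>` rectangle, #008000→score S397 F1894: (124.15,110.95) → (150.85,110.95) → (150.85,64.63) → (124.15,64.63) → (124.15,110.95) (closed)

[2] `<polygon>` closed polygon, #0000ff→engrave S296 F3844: (214.87,191.22) → (114.67,89.77) → (227.76,83.97) → (128.65,79.00) → (54.93,95.87) → (214.87,191.22) (closed)

[3] `<polygon>` regular polygon, #0000ff→engrave S296 F3844: (205.31,22.65) → (194.97,46.24) → (204.34,70.24) → (227.93,80.58) → (251.93,71.21) → (262.27,47.62) → (252.90,23.62) → (229.31,13.28) → (205.31,22.65) (closed)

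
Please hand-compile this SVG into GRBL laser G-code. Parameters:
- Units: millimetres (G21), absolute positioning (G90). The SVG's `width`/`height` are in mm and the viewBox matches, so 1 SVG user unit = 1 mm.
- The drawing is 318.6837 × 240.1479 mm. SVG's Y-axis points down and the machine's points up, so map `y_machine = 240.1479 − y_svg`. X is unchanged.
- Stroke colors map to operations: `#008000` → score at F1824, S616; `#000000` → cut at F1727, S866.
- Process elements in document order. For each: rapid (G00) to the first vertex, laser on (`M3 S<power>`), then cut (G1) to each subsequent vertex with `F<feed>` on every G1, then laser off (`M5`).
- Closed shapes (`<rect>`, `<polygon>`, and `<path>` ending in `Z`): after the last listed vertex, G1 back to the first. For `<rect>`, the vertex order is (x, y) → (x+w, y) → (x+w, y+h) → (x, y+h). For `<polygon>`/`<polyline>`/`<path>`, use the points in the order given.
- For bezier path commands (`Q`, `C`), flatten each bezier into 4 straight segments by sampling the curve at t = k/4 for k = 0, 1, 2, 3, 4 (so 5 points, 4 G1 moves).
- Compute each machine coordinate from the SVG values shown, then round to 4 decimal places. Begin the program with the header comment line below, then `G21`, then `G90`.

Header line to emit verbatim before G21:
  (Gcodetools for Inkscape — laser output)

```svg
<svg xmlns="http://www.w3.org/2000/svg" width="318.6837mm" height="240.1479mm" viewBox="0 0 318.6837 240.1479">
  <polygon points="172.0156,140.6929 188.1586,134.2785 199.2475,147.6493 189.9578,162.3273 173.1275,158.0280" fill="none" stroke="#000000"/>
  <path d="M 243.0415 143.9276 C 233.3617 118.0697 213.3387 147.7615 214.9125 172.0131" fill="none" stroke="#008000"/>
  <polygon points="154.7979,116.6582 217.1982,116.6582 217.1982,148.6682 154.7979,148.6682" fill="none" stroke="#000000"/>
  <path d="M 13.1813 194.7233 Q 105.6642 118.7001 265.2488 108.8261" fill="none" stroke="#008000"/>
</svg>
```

1 u = 1 mm; y_m = 240.1479 − y.

[1] `<polygon>` regular polygon, #000000→cut S866 F1727: (172.0156,99.4550) → (188.1586,105.8694) → (199.2475,92.4986) → (189.9578,77.8206) → (173.1275,82.1199) → (172.0156,99.4550) (closed)

[2] `<path>` cubic bezier, #008000→score S616 F1824: (243.0415,96.2203) → (234.3414,106.1511) → (224.7569,100.9686) → (217.2825,86.3906) → (214.9125,68.1348)

[3] `<polygon>` rectangle, #000000→cut S866 F1727: (154.7979,123.4897) → (217.1982,123.4897) → (217.1982,91.4797) → (154.7979,91.4797) → (154.7979,123.4897) (closed)

[4] `<path>` quadratic bezier, #008000→score S616 F1824: (13.1813,45.4246) → (63.6166,79.3019) → (122.4396,104.9105) → (189.6504,122.2505) → (265.2488,131.3218)

(Gcodetools for Inkscape — laser output)
G21
G90
G00 X172.0156 Y99.4550
M3 S866
G1 X188.1586 Y105.8694 F1727
G1 X199.2475 Y92.4986 F1727
G1 X189.9578 Y77.8206 F1727
G1 X173.1275 Y82.1199 F1727
G1 X172.0156 Y99.4550 F1727
M5
G00 X243.0415 Y96.2203
M3 S616
G1 X234.3414 Y106.1511 F1824
G1 X224.7569 Y100.9686 F1824
G1 X217.2825 Y86.3906 F1824
G1 X214.9125 Y68.1348 F1824
M5
G00 X154.7979 Y123.4897
M3 S866
G1 X217.1982 Y123.4897 F1727
G1 X217.1982 Y91.4797 F1727
G1 X154.7979 Y91.4797 F1727
G1 X154.7979 Y123.4897 F1727
M5
G00 X13.1813 Y45.4246
M3 S616
G1 X63.6166 Y79.3019 F1824
G1 X122.4396 Y104.9105 F1824
G1 X189.6504 Y122.2505 F1824
G1 X265.2488 Y131.3218 F1824
M5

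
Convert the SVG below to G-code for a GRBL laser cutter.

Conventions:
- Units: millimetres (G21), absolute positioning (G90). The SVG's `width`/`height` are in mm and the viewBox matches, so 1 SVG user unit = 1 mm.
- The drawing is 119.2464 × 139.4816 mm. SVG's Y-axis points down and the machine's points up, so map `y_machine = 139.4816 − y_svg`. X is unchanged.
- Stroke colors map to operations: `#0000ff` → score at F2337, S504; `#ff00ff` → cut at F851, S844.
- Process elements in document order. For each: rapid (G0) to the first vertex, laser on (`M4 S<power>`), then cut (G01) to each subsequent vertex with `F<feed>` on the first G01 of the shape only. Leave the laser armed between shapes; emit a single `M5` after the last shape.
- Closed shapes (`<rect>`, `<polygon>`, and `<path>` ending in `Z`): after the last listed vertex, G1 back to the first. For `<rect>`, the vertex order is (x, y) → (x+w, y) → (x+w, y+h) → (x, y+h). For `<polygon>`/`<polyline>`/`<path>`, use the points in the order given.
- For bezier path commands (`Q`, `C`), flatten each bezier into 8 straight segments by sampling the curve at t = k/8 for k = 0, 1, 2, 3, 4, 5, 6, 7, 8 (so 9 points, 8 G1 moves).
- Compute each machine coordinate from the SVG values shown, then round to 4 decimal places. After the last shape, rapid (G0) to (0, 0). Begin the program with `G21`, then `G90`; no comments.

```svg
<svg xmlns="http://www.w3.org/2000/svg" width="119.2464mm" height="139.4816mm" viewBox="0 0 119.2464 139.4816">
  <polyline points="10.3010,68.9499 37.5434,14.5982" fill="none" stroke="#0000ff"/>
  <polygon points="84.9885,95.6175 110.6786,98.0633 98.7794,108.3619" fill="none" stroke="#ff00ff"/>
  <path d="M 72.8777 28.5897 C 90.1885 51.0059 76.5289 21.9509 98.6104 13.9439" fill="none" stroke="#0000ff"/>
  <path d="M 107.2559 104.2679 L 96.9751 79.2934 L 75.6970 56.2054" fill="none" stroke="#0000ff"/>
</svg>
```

1 u = 1 mm; y_m = 139.4816 − y.

[1] `<polyline>` line segment, #0000ff→score S504 F2337: (10.3010,70.5317) → (37.5434,124.8834)

[2] `<polygon>` closed polygon, #ff00ff→cut S844 F851: (84.9885,43.8641) → (110.6786,41.4183) → (98.7794,31.1197) → (84.9885,43.8641) (closed)

[3] `<path>` cubic bezier, #0000ff→score S504 F2337: (72.8777,110.8919) → (78.0478,104.7569) → (81.0962,102.5975) → (82.8047,103.5638) → (83.9550,106.8061) → (85.3290,111.4745) → (87.7084,116.7191) → (91.8749,121.6901) → (98.6104,125.5377)

[4] `<path>` open polyline, #0000ff→score S504 F2337: (107.2559,35.2137) → (96.9751,60.1882) → (75.6970,83.2762)

G21
G90
G0 X10.3010 Y70.5317
M4 S504
G01 X37.5434 Y124.8834 F2337
G0 X84.9885 Y43.8641
M4 S844
G01 X110.6786 Y41.4183 F851
G01 X98.7794 Y31.1197
G01 X84.9885 Y43.8641
G0 X72.8777 Y110.8919
M4 S504
G01 X78.0478 Y104.7569 F2337
G01 X81.0962 Y102.5975
G01 X82.8047 Y103.5638
G01 X83.9550 Y106.8061
G01 X85.3290 Y111.4745
G01 X87.7084 Y116.7191
G01 X91.8749 Y121.6901
G01 X98.6104 Y125.5377
G0 X107.2559 Y35.2137
M4 S504
G01 X96.9751 Y60.1882 F2337
G01 X75.6970 Y83.2762
M5
G0 X0.0000 Y0.0000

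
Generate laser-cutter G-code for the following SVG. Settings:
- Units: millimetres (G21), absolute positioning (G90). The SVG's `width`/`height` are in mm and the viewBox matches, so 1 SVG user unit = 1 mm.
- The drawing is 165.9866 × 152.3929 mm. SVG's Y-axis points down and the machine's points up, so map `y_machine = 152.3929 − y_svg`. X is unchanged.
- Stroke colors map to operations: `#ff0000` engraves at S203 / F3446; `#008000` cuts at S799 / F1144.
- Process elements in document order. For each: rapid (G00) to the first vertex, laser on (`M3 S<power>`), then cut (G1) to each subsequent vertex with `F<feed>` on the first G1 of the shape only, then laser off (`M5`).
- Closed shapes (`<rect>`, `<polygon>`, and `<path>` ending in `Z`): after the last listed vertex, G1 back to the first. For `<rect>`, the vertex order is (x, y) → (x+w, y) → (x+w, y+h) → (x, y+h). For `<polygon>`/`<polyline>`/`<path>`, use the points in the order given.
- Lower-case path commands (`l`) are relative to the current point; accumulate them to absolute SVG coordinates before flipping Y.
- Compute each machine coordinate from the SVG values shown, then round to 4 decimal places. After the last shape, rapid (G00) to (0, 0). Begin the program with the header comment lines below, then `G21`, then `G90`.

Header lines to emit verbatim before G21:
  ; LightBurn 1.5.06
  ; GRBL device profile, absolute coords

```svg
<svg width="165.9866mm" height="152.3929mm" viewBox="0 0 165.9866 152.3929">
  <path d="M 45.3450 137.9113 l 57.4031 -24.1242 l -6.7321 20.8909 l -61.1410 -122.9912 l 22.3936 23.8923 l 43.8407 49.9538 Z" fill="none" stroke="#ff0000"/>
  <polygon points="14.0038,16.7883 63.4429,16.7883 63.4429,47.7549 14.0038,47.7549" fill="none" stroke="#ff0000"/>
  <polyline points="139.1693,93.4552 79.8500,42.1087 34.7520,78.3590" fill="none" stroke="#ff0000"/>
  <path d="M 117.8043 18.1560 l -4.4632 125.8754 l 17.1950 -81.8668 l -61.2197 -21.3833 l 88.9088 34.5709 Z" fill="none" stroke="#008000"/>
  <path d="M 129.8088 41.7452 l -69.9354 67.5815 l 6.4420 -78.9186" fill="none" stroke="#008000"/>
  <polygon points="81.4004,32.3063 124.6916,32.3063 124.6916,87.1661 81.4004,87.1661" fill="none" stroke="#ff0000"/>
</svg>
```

1 u = 1 mm; y_m = 152.3929 − y.

[1] `<path>` closed polygon, #ff0000→engrave S203 F3446: (45.3450,14.4816) → (102.7481,38.6058) → (96.0160,17.7149) → (34.8750,140.7061) → (57.2686,116.8138) → (101.1093,66.8600) → (45.3450,14.4816) (closed)

[2] `<polygon>` rectangle, #ff0000→engrave S203 F3446: (14.0038,135.6046) → (63.4429,135.6046) → (63.4429,104.6380) → (14.0038,104.6380) → (14.0038,135.6046) (closed)

[3] `<polyline>` open polyline, #ff0000→engrave S203 F3446: (139.1693,58.9377) → (79.8500,110.2842) → (34.7520,74.0339)

[4] `<path>` closed polygon, #008000→cut S799 F1144: (117.8043,134.2369) → (113.3411,8.3615) → (130.5361,90.2283) → (69.3164,111.6116) → (158.2252,77.0407) → (117.8043,134.2369) (closed)

[5] `<path>` open polyline, #008000→cut S799 F1144: (129.8088,110.6477) → (59.8734,43.0662) → (66.3154,121.9848)

[6] `<polygon>` rectangle, #ff0000→engrave S203 F3446: (81.4004,120.0866) → (124.6916,120.0866) → (124.6916,65.2268) → (81.4004,65.2268) → (81.4004,120.0866) (closed)

; LightBurn 1.5.06
; GRBL device profile, absolute coords
G21
G90
G00 X45.3450 Y14.4816
M3 S203
G1 X102.7481 Y38.6058 F3446
G1 X96.0160 Y17.7149
G1 X34.8750 Y140.7061
G1 X57.2686 Y116.8138
G1 X101.1093 Y66.8600
G1 X45.3450 Y14.4816
M5
G00 X14.0038 Y135.6046
M3 S203
G1 X63.4429 Y135.6046 F3446
G1 X63.4429 Y104.6380
G1 X14.0038 Y104.6380
G1 X14.0038 Y135.6046
M5
G00 X139.1693 Y58.9377
M3 S203
G1 X79.8500 Y110.2842 F3446
G1 X34.7520 Y74.0339
M5
G00 X117.8043 Y134.2369
M3 S799
G1 X113.3411 Y8.3615 F1144
G1 X130.5361 Y90.2283
G1 X69.3164 Y111.6116
G1 X158.2252 Y77.0407
G1 X117.8043 Y134.2369
M5
G00 X129.8088 Y110.6477
M3 S799
G1 X59.8734 Y43.0662 F1144
G1 X66.3154 Y121.9848
M5
G00 X81.4004 Y120.0866
M3 S203
G1 X124.6916 Y120.0866 F3446
G1 X124.6916 Y65.2268
G1 X81.4004 Y65.2268
G1 X81.4004 Y120.0866
M5
G00 X0.0000 Y0.0000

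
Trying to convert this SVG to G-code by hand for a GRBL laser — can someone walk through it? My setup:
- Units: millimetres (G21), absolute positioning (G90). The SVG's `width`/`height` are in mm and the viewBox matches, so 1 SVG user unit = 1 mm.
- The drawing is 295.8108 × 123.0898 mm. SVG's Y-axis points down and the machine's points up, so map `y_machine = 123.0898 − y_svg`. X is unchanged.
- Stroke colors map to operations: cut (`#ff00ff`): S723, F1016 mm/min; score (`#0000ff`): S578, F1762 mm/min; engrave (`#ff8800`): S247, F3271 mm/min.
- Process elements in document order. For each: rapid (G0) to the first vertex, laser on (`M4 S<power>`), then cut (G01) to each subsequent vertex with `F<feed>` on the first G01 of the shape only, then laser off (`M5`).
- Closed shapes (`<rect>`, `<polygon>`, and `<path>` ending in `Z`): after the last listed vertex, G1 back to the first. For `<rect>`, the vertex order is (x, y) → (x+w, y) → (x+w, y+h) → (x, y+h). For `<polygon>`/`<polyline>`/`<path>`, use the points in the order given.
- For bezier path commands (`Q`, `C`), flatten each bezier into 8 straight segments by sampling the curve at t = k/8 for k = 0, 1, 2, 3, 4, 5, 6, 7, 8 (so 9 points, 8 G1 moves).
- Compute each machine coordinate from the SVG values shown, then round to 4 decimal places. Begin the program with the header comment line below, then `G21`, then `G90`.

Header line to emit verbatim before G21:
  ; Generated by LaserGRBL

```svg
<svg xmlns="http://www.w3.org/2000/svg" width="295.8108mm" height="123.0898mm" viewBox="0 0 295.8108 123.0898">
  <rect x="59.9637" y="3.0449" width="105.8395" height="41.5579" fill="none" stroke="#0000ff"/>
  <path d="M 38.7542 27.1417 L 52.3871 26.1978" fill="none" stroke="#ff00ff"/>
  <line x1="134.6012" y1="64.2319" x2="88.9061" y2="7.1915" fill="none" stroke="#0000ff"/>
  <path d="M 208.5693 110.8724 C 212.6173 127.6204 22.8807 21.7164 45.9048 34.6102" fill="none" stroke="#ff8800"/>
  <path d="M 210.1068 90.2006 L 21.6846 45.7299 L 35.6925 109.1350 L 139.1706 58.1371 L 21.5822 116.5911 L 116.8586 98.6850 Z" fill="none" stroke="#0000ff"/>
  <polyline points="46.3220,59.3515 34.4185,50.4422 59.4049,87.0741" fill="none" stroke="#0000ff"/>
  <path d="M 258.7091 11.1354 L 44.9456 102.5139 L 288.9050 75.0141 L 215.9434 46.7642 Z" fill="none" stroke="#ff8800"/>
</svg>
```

1 u = 1 mm; y_m = 123.0898 − y.

[1] `<rect>` rectangle, #0000ff→score S578 F1762: (59.9637,120.0449) → (165.8032,120.0449) → (165.8032,78.4870) → (59.9637,78.4870) → (59.9637,120.0449) (closed)

[2] `<path>` line segment, #ff00ff→cut S723 F1016: (38.7542,95.9481) → (52.3871,96.8920)

[3] `<line>` line segment, #0000ff→score S578 F1762: (134.6012,58.8579) → (88.9061,115.8983)

[4] `<path>` cubic bezier, #ff8800→engrave S247 F3271: (208.5693,12.2174) → (201.7977,11.2146) → (181.6230,18.8810) → (152.8093,32.3870) → (120.1210,48.9032) → (88.3222,65.6000) → (62.1771,79.6480) → (46.4499,88.2177) → (45.9048,88.4796)

[5] `<path>` closed polygon, #0000ff→score S578 F1762: (210.1068,32.8892) → (21.6846,77.3599) → (35.6925,13.9548) → (139.1706,64.9527) → (21.5822,6.4987) → (116.8586,24.4048) → (210.1068,32.8892) (closed)

[6] `<polyline>` open polyline, #0000ff→score S578 F1762: (46.3220,63.7383) → (34.4185,72.6476) → (59.4049,36.0157)

[7] `<path>` closed polygon, #ff8800→engrave S247 F3271: (258.7091,111.9544) → (44.9456,20.5759) → (288.9050,48.0757) → (215.9434,76.3256) → (258.7091,111.9544) (closed)

; Generated by LaserGRBL
G21
G90
G0 X59.9637 Y120.0449
M4 S578
G01 X165.8032 Y120.0449 F1762
G01 X165.8032 Y78.4870
G01 X59.9637 Y78.4870
G01 X59.9637 Y120.0449
M5
G0 X38.7542 Y95.9481
M4 S723
G01 X52.3871 Y96.8920 F1016
M5
G0 X134.6012 Y58.8579
M4 S578
G01 X88.9061 Y115.8983 F1762
M5
G0 X208.5693 Y12.2174
M4 S247
G01 X201.7977 Y11.2146 F3271
G01 X181.6230 Y18.8810
G01 X152.8093 Y32.3870
G01 X120.1210 Y48.9032
G01 X88.3222 Y65.6000
G01 X62.1771 Y79.6480
G01 X46.4499 Y88.2177
G01 X45.9048 Y88.4796
M5
G0 X210.1068 Y32.8892
M4 S578
G01 X21.6846 Y77.3599 F1762
G01 X35.6925 Y13.9548
G01 X139.1706 Y64.9527
G01 X21.5822 Y6.4987
G01 X116.8586 Y24.4048
G01 X210.1068 Y32.8892
M5
G0 X46.3220 Y63.7383
M4 S578
G01 X34.4185 Y72.6476 F1762
G01 X59.4049 Y36.0157
M5
G0 X258.7091 Y111.9544
M4 S247
G01 X44.9456 Y20.5759 F3271
G01 X288.9050 Y48.0757
G01 X215.9434 Y76.3256
G01 X258.7091 Y111.9544
M5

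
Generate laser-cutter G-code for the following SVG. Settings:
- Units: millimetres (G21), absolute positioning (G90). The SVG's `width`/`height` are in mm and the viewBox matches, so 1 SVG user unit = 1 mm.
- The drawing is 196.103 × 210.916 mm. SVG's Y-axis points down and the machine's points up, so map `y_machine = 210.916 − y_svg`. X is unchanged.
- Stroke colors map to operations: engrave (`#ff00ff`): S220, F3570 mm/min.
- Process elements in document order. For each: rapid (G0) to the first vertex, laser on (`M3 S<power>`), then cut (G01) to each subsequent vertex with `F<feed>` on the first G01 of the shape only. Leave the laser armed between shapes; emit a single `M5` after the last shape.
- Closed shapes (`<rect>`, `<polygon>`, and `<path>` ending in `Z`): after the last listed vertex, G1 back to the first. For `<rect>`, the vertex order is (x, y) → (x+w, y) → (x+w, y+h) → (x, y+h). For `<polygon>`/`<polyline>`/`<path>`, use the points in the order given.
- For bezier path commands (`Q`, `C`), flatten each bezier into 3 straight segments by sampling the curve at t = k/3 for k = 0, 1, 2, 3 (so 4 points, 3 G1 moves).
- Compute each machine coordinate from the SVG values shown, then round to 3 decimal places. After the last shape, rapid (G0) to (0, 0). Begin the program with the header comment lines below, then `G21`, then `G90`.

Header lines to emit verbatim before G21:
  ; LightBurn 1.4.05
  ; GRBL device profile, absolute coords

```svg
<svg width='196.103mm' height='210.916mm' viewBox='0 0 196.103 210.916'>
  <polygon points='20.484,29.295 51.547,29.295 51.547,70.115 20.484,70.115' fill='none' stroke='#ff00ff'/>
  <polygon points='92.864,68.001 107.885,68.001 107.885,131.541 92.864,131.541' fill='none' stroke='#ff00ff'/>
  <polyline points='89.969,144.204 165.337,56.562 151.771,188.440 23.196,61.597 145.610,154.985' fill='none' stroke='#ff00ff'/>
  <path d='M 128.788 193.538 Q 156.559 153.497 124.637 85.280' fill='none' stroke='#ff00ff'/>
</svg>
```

viewBox `0 0 196.103 210.916` with mm width/height → 1 unit = 1 mm. Flip: y_m = 210.916 − y_svg.

**Shape 1** — `<polygon>` rectangle, stroke `#ff00ff` → engrave (S220, F3570). Machine vertices: (20.484,181.621) → (51.547,181.621) → (51.547,140.801) → (20.484,140.801) → (20.484,181.621). Closed: final G1 returns to the first vertex.

**Shape 2** — `<polygon>` rectangle, stroke `#ff00ff` → engrave (S220, F3570). Machine vertices: (92.864,142.915) → (107.885,142.915) → (107.885,79.375) → (92.864,79.375) → (92.864,142.915). Closed: final G1 returns to the first vertex.

**Shape 3** — `<polyline>` open polyline, stroke `#ff00ff` → engrave (S220, F3570). Machine vertices: (89.969,66.712) → (165.337,154.354) → (151.771,22.476) → (23.196,149.319) → (145.610,55.931). Open path.

**Shape 4** — `<path>` quadratic bezier, stroke `#ff00ff` → engrave (S220, F3570). Control points (SVG): P0=(128.788,193.538), P1=(156.559,153.497), P2=(124.637,85.280); sampled at t=k/3. Machine vertices: (128.788,17.378) → (140.669,47.203) → (139.286,83.289) → (124.637,125.636). Open path.

; LightBurn 1.4.05
; GRBL device profile, absolute coords
G21
G90
G0 X20.484 Y181.621
M3 S220
G01 X51.547 Y181.621 F3570
G01 X51.547 Y140.801
G01 X20.484 Y140.801
G01 X20.484 Y181.621
G0 X92.864 Y142.915
M3 S220
G01 X107.885 Y142.915 F3570
G01 X107.885 Y79.375
G01 X92.864 Y79.375
G01 X92.864 Y142.915
G0 X89.969 Y66.712
M3 S220
G01 X165.337 Y154.354 F3570
G01 X151.771 Y22.476
G01 X23.196 Y149.319
G01 X145.610 Y55.931
G0 X128.788 Y17.378
M3 S220
G01 X140.669 Y47.203 F3570
G01 X139.286 Y83.289
G01 X124.637 Y125.636
M5
G0 X0.000 Y0.000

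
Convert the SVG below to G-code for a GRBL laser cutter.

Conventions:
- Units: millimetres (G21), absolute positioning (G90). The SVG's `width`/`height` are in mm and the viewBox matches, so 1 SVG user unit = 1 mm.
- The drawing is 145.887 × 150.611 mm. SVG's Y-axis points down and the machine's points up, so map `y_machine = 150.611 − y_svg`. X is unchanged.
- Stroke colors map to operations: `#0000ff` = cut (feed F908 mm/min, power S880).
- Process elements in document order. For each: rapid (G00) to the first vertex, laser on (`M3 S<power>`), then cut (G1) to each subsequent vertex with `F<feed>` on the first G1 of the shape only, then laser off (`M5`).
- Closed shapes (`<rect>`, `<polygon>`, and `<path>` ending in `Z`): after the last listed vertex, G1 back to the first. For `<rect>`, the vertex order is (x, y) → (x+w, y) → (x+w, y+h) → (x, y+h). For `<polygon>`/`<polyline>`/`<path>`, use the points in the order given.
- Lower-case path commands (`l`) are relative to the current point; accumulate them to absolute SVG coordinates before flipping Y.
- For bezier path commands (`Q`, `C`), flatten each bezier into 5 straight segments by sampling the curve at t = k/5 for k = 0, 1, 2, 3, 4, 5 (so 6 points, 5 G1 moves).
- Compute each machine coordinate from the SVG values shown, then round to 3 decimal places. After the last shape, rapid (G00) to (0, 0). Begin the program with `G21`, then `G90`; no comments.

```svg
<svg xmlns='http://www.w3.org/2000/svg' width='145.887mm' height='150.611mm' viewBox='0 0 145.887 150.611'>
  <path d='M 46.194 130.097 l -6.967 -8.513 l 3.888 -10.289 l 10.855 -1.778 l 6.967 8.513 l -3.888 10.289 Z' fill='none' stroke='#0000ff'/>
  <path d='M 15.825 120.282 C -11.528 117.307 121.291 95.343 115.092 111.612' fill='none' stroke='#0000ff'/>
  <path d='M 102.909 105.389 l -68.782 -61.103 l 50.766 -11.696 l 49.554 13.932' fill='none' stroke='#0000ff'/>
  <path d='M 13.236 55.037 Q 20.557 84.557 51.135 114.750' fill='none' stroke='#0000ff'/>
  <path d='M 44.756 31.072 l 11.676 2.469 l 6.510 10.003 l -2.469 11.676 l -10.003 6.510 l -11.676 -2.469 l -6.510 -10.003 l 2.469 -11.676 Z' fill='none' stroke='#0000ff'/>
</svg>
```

1 u = 1 mm; y_m = 150.611 − y.

[1] `<path>` regular polygon, #0000ff→cut S880 F908: (46.194,20.514) → (39.227,29.027) → (43.115,39.316) → (53.970,41.094) → (60.937,32.581) → (57.049,22.292) → (46.194,20.514) (closed)

[2] `<path>` cubic bezier, #0000ff→cut S880 F908: (15.825,30.329) → (16.240,33.935) → (40.736,39.352) → (74.950,43.832) → (104.523,44.630) → (115.092,38.999)

[3] `<path>` open polyline, #0000ff→cut S880 F908: (102.909,45.222) → (34.127,106.325) → (84.893,118.021) → (134.447,104.089)

[4] `<path>` quadratic bezier, #0000ff→cut S880 F908: (13.236,95.574) → (17.095,83.739) → (22.814,71.850) → (30.394,59.908) → (39.834,47.911) → (51.135,35.861)

[5] `<path>` regular polygon, #0000ff→cut S880 F908: (44.756,119.539) → (56.432,117.070) → (62.942,107.067) → (60.473,95.391) → (50.470,88.881) → (38.794,91.350) → (32.284,101.353) → (34.753,113.029) → (44.756,119.539) (closed)

G21
G90
G00 X46.194 Y20.514
M3 S880
G1 X39.227 Y29.027 F908
G1 X43.115 Y39.316
G1 X53.970 Y41.094
G1 X60.937 Y32.581
G1 X57.049 Y22.292
G1 X46.194 Y20.514
M5
G00 X15.825 Y30.329
M3 S880
G1 X16.240 Y33.935 F908
G1 X40.736 Y39.352
G1 X74.950 Y43.832
G1 X104.523 Y44.630
G1 X115.092 Y38.999
M5
G00 X102.909 Y45.222
M3 S880
G1 X34.127 Y106.325 F908
G1 X84.893 Y118.021
G1 X134.447 Y104.089
M5
G00 X13.236 Y95.574
M3 S880
G1 X17.095 Y83.739 F908
G1 X22.814 Y71.850
G1 X30.394 Y59.908
G1 X39.834 Y47.911
G1 X51.135 Y35.861
M5
G00 X44.756 Y119.539
M3 S880
G1 X56.432 Y117.070 F908
G1 X62.942 Y107.067
G1 X60.473 Y95.391
G1 X50.470 Y88.881
G1 X38.794 Y91.350
G1 X32.284 Y101.353
G1 X34.753 Y113.029
G1 X44.756 Y119.539
M5
G00 X0.000 Y0.000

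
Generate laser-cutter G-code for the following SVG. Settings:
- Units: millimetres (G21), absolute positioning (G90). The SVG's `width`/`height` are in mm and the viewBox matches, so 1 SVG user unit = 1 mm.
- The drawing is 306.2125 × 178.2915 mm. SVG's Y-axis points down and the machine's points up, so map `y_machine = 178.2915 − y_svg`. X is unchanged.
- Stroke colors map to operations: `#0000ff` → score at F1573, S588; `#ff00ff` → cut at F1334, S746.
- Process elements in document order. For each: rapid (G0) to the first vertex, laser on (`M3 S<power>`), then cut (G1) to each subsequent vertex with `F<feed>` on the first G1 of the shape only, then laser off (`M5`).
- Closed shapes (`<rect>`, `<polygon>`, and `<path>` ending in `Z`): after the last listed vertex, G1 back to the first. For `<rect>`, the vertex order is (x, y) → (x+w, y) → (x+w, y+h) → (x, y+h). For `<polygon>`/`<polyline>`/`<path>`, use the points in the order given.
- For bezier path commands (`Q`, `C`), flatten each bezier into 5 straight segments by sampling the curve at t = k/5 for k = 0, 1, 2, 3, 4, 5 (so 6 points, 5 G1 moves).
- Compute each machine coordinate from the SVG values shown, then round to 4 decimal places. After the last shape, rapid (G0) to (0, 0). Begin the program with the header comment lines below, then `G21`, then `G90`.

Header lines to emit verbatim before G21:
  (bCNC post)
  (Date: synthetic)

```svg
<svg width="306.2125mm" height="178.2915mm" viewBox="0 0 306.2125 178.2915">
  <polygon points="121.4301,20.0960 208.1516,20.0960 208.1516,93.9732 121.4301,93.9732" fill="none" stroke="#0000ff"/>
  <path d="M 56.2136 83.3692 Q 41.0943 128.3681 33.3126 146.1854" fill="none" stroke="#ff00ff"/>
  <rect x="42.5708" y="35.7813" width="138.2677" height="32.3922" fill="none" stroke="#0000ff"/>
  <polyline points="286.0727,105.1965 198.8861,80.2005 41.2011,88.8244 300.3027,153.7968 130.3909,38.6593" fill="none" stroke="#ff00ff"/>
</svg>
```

(bCNC post)
(Date: synthetic)
G21
G90
G0 X121.4301 Y158.1955
M3 S588
G1 X208.1516 Y158.1955 F1573
G1 X208.1516 Y84.3183
G1 X121.4301 Y84.3183
G1 X121.4301 Y158.1955
M5
G0 X56.2136 Y94.9223
M3 S746
G1 X50.4594 Y78.0100 F1334
G1 X45.2922 Y63.2722
G1 X40.7120 Y50.7090
G1 X36.7188 Y40.3203
G1 X33.3126 Y32.1061
M5
G0 X42.5708 Y142.5102
M3 S588
G1 X180.8385 Y142.5102 F1573
G1 X180.8385 Y110.1180
G1 X42.5708 Y110.1180
G1 X42.5708 Y142.5102
M5
G0 X286.0727 Y73.0950
M3 S746
G1 X198.8861 Y98.0910 F1334
G1 X41.2011 Y89.4671
G1 X300.3027 Y24.4947
G1 X130.3909 Y139.6322
M5
G0 X0.0000 Y0.0000

viewBox `0 0 306.2125 178.2915` with mm width/height → 1 unit = 1 mm. Flip: y_m = 178.2915 − y_svg.

**Shape 1** — `<polygon>` rectangle, stroke `#0000ff` → score (S588, F1573). Machine vertices: (121.4301,158.1955) → (208.1516,158.1955) → (208.1516,84.3183) → (121.4301,84.3183) → (121.4301,158.1955). Closed: final G1 returns to the first vertex.

**Shape 2** — `<path>` quadratic bezier, stroke `#ff00ff` → cut (S746, F1334). Control points (SVG): P0=(56.2136,83.3692), P1=(41.0943,128.3681), P2=(33.3126,146.1854); sampled at t=k/5. Machine vertices: (56.2136,94.9223) → (50.4594,78.0100) → (45.2922,63.2722) → (40.7120,50.7090) → (36.7188,40.3203) → (33.3126,32.1061). Open path.

**Shape 3** — `<rect>` rectangle, stroke `#0000ff` → score (S588, F1573). Machine vertices: (42.5708,142.5102) → (180.8385,142.5102) → (180.8385,110.1180) → (42.5708,110.1180) → (42.5708,142.5102). Closed: final G1 returns to the first vertex.

**Shape 4** — `<polyline>` open polyline, stroke `#ff00ff` → cut (S746, F1334). Machine vertices: (286.0727,73.0950) → (198.8861,98.0910) → (41.2011,89.4671) → (300.3027,24.4947) → (130.3909,139.6322). Open path.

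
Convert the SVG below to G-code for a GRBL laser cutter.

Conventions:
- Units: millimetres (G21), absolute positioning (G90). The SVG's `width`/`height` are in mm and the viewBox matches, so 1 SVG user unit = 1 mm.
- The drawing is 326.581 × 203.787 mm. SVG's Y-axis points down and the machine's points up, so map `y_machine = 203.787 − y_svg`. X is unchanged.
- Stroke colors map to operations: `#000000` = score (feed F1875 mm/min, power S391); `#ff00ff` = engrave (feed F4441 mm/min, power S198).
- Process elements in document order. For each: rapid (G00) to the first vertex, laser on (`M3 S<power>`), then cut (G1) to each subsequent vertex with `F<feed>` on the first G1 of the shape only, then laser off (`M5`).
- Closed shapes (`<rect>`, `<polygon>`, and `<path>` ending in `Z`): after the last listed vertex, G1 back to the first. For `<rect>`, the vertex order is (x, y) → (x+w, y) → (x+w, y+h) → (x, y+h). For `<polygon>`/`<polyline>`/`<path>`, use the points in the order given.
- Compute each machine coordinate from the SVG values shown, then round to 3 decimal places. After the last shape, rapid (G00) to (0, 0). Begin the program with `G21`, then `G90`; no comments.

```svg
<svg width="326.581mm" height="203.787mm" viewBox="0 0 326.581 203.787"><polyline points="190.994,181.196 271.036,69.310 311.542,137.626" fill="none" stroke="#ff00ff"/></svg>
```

G21
G90
G00 X190.994 Y22.591
M3 S198
G1 X271.036 Y134.477 F4441
G1 X311.542 Y66.161
M5
G00 X0.000 Y0.000

1 u = 1 mm; y_m = 203.787 − y.

[1] `<polyline>` open polyline, #ff00ff→engrave S198 F4441: (190.994,22.591) → (271.036,134.477) → (311.542,66.161)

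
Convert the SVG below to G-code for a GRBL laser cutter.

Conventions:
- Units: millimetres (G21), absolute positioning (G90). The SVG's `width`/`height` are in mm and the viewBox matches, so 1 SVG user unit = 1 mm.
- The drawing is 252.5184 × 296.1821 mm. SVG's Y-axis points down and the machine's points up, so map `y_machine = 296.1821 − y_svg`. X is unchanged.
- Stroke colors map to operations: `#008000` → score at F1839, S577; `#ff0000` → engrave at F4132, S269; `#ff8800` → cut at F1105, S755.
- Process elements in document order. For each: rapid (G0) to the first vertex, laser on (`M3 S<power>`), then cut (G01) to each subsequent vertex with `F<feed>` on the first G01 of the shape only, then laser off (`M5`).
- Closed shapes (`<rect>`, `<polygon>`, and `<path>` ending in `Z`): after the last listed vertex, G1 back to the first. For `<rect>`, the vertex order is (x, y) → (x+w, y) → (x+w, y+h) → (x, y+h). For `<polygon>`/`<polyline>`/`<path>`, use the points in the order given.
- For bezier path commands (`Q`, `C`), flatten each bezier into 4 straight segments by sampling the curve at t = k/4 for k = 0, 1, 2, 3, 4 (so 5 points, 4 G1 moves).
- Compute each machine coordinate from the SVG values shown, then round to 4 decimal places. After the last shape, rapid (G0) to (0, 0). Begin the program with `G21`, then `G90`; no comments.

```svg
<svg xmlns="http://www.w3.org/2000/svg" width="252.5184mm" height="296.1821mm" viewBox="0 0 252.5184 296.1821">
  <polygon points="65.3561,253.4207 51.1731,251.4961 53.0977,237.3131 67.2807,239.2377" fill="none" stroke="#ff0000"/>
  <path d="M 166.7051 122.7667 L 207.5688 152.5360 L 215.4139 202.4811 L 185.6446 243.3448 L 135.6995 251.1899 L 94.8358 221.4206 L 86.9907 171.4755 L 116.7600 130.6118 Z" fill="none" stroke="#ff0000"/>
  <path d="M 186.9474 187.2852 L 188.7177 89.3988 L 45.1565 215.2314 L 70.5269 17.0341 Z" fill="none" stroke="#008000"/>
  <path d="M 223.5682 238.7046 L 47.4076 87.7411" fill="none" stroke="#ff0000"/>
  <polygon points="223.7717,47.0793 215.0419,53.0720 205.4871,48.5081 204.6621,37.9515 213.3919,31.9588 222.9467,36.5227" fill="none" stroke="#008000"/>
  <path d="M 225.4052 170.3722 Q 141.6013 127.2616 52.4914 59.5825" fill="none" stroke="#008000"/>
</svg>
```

G21
G90
G0 X65.3561 Y42.7614
M3 S269
G01 X51.1731 Y44.6860 F4132
G01 X53.0977 Y58.8690
G01 X67.2807 Y56.9444
G01 X65.3561 Y42.7614
M5
G0 X166.7051 Y173.4154
M3 S269
G01 X207.5688 Y143.6461 F4132
G01 X215.4139 Y93.7010
G01 X185.6446 Y52.8373
G01 X135.6995 Y44.9922
G01 X94.8358 Y74.7615
G01 X86.9907 Y124.7066
G01 X116.7600 Y165.5703
G01 X166.7051 Y173.4154
M5
G0 X186.9474 Y108.8969
M3 S577
G01 X188.7177 Y206.7833 F1839
G01 X45.1565 Y80.9507
G01 X70.5269 Y279.1480
G01 X186.9474 Y108.8969
M5
G0 X223.5682 Y57.4775
M3 S269
G01 X47.4076 Y208.4410 F4132
M5
G0 X223.7717 Y249.1028
M3 S577
G01 X215.0419 Y243.1101 F1839
G01 X205.4871 Y247.6740
G01 X204.6621 Y258.2306
G01 X213.3919 Y264.2233
G01 X222.9467 Y259.6594
G01 X223.7717 Y249.1028
M5
G0 X225.4052 Y125.8099
M3 S577
G01 X183.1716 Y148.9007 F1839
G01 X140.2748 Y175.0626
G01 X96.7147 Y204.2956
G01 X52.4914 Y236.5996
M5
G0 X0.0000 Y0.0000

1 u = 1 mm; y_m = 296.1821 − y.

[1] `<polygon>` regular polygon, #ff0000→engrave S269 F4132: (65.3561,42.7614) → (51.1731,44.6860) → (53.0977,58.8690) → (67.2807,56.9444) → (65.3561,42.7614) (closed)

[2] `<path>` regular polygon, #ff0000→engrave S269 F4132: (166.7051,173.4154) → (207.5688,143.6461) → (215.4139,93.7010) → (185.6446,52.8373) → (135.6995,44.9922) → (94.8358,74.7615) → (86.9907,124.7066) → (116.7600,165.5703) → (166.7051,173.4154) (closed)

[3] `<path>` closed polygon, #008000→score S577 F1839: (186.9474,108.8969) → (188.7177,206.7833) → (45.1565,80.9507) → (70.5269,279.1480) → (186.9474,108.8969) (closed)

[4] `<path>` line segment, #ff0000→engrave S269 F4132: (223.5682,57.4775) → (47.4076,208.4410)

[5] `<polygon>` regular polygon, #008000→score S577 F1839: (223.7717,249.1028) → (215.0419,243.1101) → (205.4871,247.6740) → (204.6621,258.2306) → (213.3919,264.2233) → (222.9467,259.6594) → (223.7717,249.1028) (closed)

[6] `<path>` quadratic bezier, #008000→score S577 F1839: (225.4052,125.8099) → (183.1716,148.9007) → (140.2748,175.0626) → (96.7147,204.2956) → (52.4914,236.5996)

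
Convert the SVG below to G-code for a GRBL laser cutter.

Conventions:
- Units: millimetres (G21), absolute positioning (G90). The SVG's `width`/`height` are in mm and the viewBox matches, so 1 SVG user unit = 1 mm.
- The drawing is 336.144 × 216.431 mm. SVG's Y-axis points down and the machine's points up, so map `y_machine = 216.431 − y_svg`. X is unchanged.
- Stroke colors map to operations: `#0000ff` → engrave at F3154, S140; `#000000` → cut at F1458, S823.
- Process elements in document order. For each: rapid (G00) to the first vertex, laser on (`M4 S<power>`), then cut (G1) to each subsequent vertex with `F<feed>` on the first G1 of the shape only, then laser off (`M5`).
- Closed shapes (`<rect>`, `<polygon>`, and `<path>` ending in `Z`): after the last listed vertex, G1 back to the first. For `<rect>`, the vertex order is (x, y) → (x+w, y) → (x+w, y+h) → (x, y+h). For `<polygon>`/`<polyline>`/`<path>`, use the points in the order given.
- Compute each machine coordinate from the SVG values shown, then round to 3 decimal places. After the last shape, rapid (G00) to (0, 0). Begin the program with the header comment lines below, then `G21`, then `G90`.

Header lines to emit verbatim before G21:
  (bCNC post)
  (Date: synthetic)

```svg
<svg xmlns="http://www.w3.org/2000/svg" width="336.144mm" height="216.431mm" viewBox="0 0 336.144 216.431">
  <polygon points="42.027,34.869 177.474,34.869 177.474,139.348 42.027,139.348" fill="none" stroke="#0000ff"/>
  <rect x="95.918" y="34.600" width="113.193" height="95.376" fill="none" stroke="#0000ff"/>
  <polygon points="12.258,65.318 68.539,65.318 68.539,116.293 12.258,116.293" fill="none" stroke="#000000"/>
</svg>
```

1 u = 1 mm; y_m = 216.431 − y.

[1] `<polygon>` rectangle, #0000ff→engrave S140 F3154: (42.027,181.562) → (177.474,181.562) → (177.474,77.083) → (42.027,77.083) → (42.027,181.562) (closed)

[2] `<rect>` rectangle, #0000ff→engrave S140 F3154: (95.918,181.831) → (209.111,181.831) → (209.111,86.455) → (95.918,86.455) → (95.918,181.831) (closed)

[3] `<polygon>` rectangle, #000000→cut S823 F1458: (12.258,151.113) → (68.539,151.113) → (68.539,100.138) → (12.258,100.138) → (12.258,151.113) (closed)

(bCNC post)
(Date: synthetic)
G21
G90
G00 X42.027 Y181.562
M4 S140
G1 X177.474 Y181.562 F3154
G1 X177.474 Y77.083
G1 X42.027 Y77.083
G1 X42.027 Y181.562
M5
G00 X95.918 Y181.831
M4 S140
G1 X209.111 Y181.831 F3154
G1 X209.111 Y86.455
G1 X95.918 Y86.455
G1 X95.918 Y181.831
M5
G00 X12.258 Y151.113
M4 S823
G1 X68.539 Y151.113 F1458
G1 X68.539 Y100.138
G1 X12.258 Y100.138
G1 X12.258 Y151.113
M5
G00 X0.000 Y0.000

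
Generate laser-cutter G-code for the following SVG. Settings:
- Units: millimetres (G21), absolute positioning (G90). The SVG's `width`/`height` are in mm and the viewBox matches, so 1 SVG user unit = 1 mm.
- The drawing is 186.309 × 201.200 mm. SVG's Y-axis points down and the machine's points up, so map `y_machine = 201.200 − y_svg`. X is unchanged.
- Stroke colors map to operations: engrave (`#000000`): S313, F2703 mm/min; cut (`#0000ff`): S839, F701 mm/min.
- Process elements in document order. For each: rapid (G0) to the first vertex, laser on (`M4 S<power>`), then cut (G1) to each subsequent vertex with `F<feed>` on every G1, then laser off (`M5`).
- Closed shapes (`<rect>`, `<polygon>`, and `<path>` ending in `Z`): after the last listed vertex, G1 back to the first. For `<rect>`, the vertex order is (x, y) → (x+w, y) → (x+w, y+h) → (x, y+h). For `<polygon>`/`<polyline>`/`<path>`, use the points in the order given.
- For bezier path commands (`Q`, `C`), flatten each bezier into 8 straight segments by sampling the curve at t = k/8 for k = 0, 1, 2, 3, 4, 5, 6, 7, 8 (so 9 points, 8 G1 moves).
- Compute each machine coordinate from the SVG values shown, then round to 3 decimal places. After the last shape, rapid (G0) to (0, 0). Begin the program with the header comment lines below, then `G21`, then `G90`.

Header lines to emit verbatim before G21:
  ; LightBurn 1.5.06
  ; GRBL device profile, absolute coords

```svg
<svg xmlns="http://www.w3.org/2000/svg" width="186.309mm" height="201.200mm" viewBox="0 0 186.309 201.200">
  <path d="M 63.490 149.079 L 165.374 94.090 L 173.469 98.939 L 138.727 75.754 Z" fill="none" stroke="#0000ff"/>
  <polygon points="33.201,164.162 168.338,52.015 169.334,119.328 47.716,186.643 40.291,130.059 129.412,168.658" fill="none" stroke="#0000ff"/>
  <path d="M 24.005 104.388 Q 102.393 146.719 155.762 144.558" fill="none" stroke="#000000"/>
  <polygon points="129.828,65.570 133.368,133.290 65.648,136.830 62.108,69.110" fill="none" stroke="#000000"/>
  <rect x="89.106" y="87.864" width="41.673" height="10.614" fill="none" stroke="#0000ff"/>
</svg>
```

Since the viewBox matches the mm dimensions, user units are millimetres directly. The only transform is the Y-flip y_m = 201.200 − y_svg.

Shape 1 is a closed polygon drawn with `<path>`. Its stroke #0000ff means cut at S839, F701. After flipping Y the toolpath is (63.490,52.121) → (165.374,107.110) → (173.469,102.261) → (138.727,125.446) → (63.490,52.121), returning to the start.

Shape 2 is a closed polygon drawn with `<polygon>`. Its stroke #0000ff means cut at S839, F701. After flipping Y the toolpath is (33.201,37.038) → (168.338,149.185) → (169.334,81.872) → (47.716,14.557) → (40.291,71.141) → (129.412,32.542) → (33.201,37.038), returning to the start.

Shape 3 is a quadratic bezier drawn with `<path>`. Its stroke #000000 means engrave at S313, F2703. After flipping Y the toolpath is (24.005,96.812) → (43.211,86.924) → (61.635,78.427) → (79.278,71.320) → (96.138,65.604) → (112.217,61.278) → (127.514,58.342) → (142.029,56.797) → (155.762,56.642).

Shape 4 is a regular polygon drawn with `<polygon>`. Its stroke #000000 means engrave at S313, F2703. After flipping Y the toolpath is (129.828,135.630) → (133.368,67.910) → (65.648,64.370) → (62.108,132.090) → (129.828,135.630), returning to the start.

Shape 5 is a rectangle drawn with `<rect>`. Its stroke #0000ff means cut at S839, F701. After flipping Y the toolpath is (89.106,113.336) → (130.779,113.336) → (130.779,102.722) → (89.106,102.722) → (89.106,113.336), returning to the start.

; LightBurn 1.5.06
; GRBL device profile, absolute coords
G21
G90
G0 X63.490 Y52.121
M4 S839
G1 X165.374 Y107.110 F701
G1 X173.469 Y102.261 F701
G1 X138.727 Y125.446 F701
G1 X63.490 Y52.121 F701
M5
G0 X33.201 Y37.038
M4 S839
G1 X168.338 Y149.185 F701
G1 X169.334 Y81.872 F701
G1 X47.716 Y14.557 F701
G1 X40.291 Y71.141 F701
G1 X129.412 Y32.542 F701
G1 X33.201 Y37.038 F701
M5
G0 X24.005 Y96.812
M4 S313
G1 X43.211 Y86.924 F2703
G1 X61.635 Y78.427 F2703
G1 X79.278 Y71.320 F2703
G1 X96.138 Y65.604 F2703
G1 X112.217 Y61.278 F2703
G1 X127.514 Y58.342 F2703
G1 X142.029 Y56.797 F2703
G1 X155.762 Y56.642 F2703
M5
G0 X129.828 Y135.630
M4 S313
G1 X133.368 Y67.910 F2703
G1 X65.648 Y64.370 F2703
G1 X62.108 Y132.090 F2703
G1 X129.828 Y135.630 F2703
M5
G0 X89.106 Y113.336
M4 S839
G1 X130.779 Y113.336 F701
G1 X130.779 Y102.722 F701
G1 X89.106 Y102.722 F701
G1 X89.106 Y113.336 F701
M5
G0 X0.000 Y0.000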